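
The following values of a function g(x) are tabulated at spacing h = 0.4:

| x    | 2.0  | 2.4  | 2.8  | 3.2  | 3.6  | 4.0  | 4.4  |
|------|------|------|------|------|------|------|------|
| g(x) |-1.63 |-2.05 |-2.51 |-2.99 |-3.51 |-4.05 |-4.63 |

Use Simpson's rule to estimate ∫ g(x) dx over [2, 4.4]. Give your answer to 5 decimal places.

-7.28800

h = 0.4, n = 6.
(h/3)·[y₀ + 4y₁ + 2y₂ + 4y₃ + 2y₄ + 4y₅ + y₆] = 0.133333·(-54.66) = -7.28800.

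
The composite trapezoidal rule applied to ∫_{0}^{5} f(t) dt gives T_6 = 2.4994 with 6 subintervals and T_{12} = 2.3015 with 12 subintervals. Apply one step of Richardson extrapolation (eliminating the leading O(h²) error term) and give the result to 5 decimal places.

2.23553

R = (4·T_{12} − T_6) / 3 = (4·2.3015 − 2.4994)/3 = (6.7066)/3 = 2.23553.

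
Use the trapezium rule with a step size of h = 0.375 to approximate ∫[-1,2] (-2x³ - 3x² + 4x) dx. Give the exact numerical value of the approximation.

-10.921875

h = (2 − (-1))/8 = 0.375.
Nodes x₀,…,x₈ = -1, -0.625, -0.25, 0.125, 0.5, 0.875, 1.25, 1.625, 2.
f(x) = -2x³ - 3x² + 4x: f₀=-5, f₁=-3.18359375, f₂=-1.15625, f₃=0.44921875, f₄=1, f₅=-0.13671875, f₆=-3.59375, f₇=-10.00390625, f₈=-20.
(h/2)·[f₀ + 2f₁ + 2f₂ + 2f₃ + 2f₄ + 2f₅ + 2f₆ + 2f₇ + f₈] = 0.1875·(-58.25) = -10.921875.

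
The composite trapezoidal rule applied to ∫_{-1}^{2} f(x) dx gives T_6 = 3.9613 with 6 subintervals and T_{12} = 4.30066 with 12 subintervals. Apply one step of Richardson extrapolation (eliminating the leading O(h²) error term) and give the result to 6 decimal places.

4.413780

R = (4·T_{12} − T_6) / 3 = (4·4.30066 − 3.9613)/3 = (13.24134)/3 = 4.413780.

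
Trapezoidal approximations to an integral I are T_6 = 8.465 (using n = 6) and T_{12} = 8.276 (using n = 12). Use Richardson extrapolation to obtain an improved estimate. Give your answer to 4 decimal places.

8.2130

R = (4·T_{12} − T_6) / 3 = (4·8.276 − 8.465)/3 = (24.639)/3 = 8.2130.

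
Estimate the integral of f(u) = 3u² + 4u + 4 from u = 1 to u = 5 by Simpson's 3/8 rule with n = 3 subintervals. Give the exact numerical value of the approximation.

188

h = (5 − 1)/3 = 1.333333.
Nodes u₀,…,u₃ = 1, 2.333333, 3.666667, 5.
f(u) = 3u² + 4u + 4: f₀=11, f₁=29.666667, f₂=59, f₃=99.
(3h/8)·[f₀ + 3f₁ + 3f₂ + f₃] = 0.5·(376) = 188.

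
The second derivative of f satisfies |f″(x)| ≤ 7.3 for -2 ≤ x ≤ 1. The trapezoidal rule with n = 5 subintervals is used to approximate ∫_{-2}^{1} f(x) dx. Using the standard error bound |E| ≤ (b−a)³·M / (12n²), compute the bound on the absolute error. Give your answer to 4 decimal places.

|E| ≤ (3)³·7.3 / (12·5²) = 197.1/300 = 0.6570.

0.6570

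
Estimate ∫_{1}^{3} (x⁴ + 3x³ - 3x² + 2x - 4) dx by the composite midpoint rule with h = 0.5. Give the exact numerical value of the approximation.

80.6953125

h = (3 − 1)/4 = 0.5.
Midpoints m₁,…,m₄ = 1.25, 1.75, 2.25, 2.75.
f(m₁)=2.11328125, f(m₂)=15.76953125, f(m₃)=45.11328125, f(m₄)=98.39453125.
h·[f(m₁) + f(m₂) + f(m₃) + f(m₄)] = 0.5·(161.390625) = 80.6953125.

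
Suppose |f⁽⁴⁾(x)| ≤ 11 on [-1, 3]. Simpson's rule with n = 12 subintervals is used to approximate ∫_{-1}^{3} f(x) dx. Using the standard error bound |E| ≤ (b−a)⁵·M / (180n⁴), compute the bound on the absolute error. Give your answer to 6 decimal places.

0.003018

|E| ≤ (4)⁵·11 / (180·12⁴) = 11264/3732480 = 0.003018.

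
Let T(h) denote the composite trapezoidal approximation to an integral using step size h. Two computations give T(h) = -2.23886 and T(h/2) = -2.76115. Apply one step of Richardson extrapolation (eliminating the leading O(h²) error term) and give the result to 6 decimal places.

-2.935247

R = (4·T(h/2) − T(h)) / 3 = (4·(-2.76115) − (-2.23886))/3 = (-8.80574)/3 = -2.935247.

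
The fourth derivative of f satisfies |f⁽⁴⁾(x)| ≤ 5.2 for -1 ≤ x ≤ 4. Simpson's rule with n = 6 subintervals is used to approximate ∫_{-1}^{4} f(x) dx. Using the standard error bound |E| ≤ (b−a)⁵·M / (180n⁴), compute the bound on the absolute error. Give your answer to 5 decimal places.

0.06966

|E| ≤ (5)⁵·5.2 / (180·6⁴) = 16250/233280 = 0.06966.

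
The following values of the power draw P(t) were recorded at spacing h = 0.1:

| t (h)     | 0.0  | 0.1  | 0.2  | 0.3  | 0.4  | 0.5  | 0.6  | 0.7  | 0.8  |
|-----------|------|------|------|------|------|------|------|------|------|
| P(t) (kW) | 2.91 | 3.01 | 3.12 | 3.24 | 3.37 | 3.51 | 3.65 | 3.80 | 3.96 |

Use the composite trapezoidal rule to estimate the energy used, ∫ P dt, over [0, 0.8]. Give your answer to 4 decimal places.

2.7135

h = 0.1, n = 8.
(h/2)·[y₀ + 2y₁ + 2y₂ + 2y₃ + 2y₄ + 2y₅ + 2y₆ + 2y₇ + y₈] = 0.05·(54.27) = 2.7135.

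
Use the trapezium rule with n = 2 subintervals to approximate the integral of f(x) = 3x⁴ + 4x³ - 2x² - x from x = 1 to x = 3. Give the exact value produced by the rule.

237

h = (3 − 1)/2 = 1.
Nodes x₀,…,x₂ = 1, 2, 3.
f(x) = 3x⁴ + 4x³ - 2x² - x: f₀=4, f₁=70, f₂=330.
(h/2)·[f₀ + 2f₁ + f₂] = 0.5·(474) = 237.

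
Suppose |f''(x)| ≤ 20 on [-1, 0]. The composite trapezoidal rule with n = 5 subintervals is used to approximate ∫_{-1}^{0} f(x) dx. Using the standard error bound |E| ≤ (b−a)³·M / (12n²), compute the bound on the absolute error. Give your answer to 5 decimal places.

|E| ≤ (1)³·20 / (12·5²) = 20/300 = 0.06667.

0.06667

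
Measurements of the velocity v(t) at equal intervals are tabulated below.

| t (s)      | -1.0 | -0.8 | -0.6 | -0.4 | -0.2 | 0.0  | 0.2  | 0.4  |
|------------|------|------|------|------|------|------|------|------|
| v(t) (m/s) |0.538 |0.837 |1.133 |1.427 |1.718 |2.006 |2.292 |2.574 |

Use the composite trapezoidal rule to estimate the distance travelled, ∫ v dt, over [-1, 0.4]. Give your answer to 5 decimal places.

2.19380

h = 0.2, n = 7.
(h/2)·[y₀ + 2y₁ + 2y₂ + 2y₃ + 2y₄ + 2y₅ + 2y₆ + y₇] = 0.1·(21.938) = 2.19380.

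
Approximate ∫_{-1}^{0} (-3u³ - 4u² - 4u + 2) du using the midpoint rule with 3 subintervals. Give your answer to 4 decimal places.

3.4120

h = (0 − (-1))/3 = 0.333333.
Midpoints m₁,…,m₃ = -0.833333, -0.5, -0.166667.
f(m₁)=4.291667, f(m₂)=3.375, f(m₃)=2.569444.
h·[f(m₁) + f(m₂) + f(m₃)] = 0.333333·(10.236111) = 3.4120.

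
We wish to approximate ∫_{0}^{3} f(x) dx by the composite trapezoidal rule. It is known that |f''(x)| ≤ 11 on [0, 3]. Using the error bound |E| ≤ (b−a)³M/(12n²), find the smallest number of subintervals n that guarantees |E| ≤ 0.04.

Need 297/(12n²) ≤ 0.04.
n² ≥ 297/(12·0.04) = 618.75 ⇒ n ≥ 24.8747, so the smallest n is 25.

25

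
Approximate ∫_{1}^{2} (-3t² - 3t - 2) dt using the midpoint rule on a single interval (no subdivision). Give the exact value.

-13.25

M = (b−a)·f(1.5) = 1·(-13.25) = -13.25.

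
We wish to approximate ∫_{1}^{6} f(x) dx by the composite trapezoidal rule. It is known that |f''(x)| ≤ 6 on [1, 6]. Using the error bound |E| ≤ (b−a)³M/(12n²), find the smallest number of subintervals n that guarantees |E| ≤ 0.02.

56

Need 750/(12n²) ≤ 0.02.
n² ≥ 750/(12·0.02) = 3125 ⇒ n ≥ 55.9017, so the smallest n is 56.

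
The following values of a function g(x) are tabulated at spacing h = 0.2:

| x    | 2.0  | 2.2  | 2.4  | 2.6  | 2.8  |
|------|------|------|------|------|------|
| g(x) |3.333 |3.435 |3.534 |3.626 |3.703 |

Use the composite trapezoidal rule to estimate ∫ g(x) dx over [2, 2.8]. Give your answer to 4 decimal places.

h = 0.2, n = 4.
(h/2)·[y₀ + 2y₁ + 2y₂ + 2y₃ + y₄] = 0.1·(28.226) = 2.8226.

2.8226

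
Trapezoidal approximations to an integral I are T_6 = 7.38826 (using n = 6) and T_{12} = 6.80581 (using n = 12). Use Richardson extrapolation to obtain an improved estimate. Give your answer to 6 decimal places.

R = (4·T_{12} − T_6) / 3 = (4·6.80581 − 7.38826)/3 = (19.83498)/3 = 6.611660.

6.611660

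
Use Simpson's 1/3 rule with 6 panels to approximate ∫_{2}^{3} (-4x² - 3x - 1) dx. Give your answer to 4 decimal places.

-33.8333

h = (3 − 2)/6 = 0.166667.
Nodes x₀,…,x₆ = 2, 2.166667, 2.333333, 2.5, 2.666667, 2.833333, 3.
f(x) = -4x² - 3x - 1: f₀=-23, f₁=-26.277778, f₂=-29.777778, f₃=-33.5, f₄=-37.444444, f₅=-41.611111, f₆=-46.
(h/3)·[f₀ + 4f₁ + 2f₂ + 4f₃ + 2f₄ + 4f₅ + f₆] = 0.055556·(-609) = -33.8333.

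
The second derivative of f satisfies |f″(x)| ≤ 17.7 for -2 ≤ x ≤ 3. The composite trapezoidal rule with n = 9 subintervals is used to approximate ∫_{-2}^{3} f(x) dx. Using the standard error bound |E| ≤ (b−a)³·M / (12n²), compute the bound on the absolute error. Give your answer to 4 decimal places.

|E| ≤ (5)³·17.7 / (12·9²) = 2212.5/972 = 2.2762.

2.2762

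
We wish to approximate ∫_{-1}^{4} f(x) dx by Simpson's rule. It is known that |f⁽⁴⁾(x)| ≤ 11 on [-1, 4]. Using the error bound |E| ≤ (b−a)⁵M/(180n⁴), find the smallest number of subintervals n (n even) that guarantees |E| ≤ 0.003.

Need 34375/(180n⁴) ≤ 0.003.
n⁴ ≥ 34375/(180·0.003) = 63657.4 ⇒ n ≥ 15.8841, so the smallest even n is 16. (n must be even for Simpson's rule.)

16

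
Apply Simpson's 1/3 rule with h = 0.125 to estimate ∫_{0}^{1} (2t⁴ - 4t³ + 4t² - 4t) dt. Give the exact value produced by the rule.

h = (1 − 0)/8 = 0.125.
Nodes t₀,…,t₈ = 0, 0.125, 0.25, 0.375, 0.5, 0.625, 0.75, 0.875, 1.
f(t) = 2t⁴ - 4t³ + 4t² - 4t: f₀=0, f₁=-0.44482421875, f₂=-0.8046875, f₃=-1.10888671875, f₄=-1.375, f₅=-1.60888671875, f₆=-1.8046875, f₇=-1.94482421875, f₈=-2.
(h/3)·[f₀ + 4f₁ + 2f₂ + 4f₃ + 2f₄ + 4f₅ + 2f₆ + 4f₇ + f₈] = 0.041667·(-30.3984375) = -1.2666015625.

-1.2666015625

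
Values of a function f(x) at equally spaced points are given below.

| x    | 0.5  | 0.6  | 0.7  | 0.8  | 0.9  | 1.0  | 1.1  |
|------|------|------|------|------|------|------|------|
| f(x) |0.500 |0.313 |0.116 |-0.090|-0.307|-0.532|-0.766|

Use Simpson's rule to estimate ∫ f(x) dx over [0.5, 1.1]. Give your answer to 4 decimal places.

h = 0.1, n = 6.
(h/3)·[y₀ + 4y₁ + 2y₂ + 4y₃ + 2y₄ + 4y₅ + y₆] = 0.033333·(-1.884) = -0.0628.

-0.0628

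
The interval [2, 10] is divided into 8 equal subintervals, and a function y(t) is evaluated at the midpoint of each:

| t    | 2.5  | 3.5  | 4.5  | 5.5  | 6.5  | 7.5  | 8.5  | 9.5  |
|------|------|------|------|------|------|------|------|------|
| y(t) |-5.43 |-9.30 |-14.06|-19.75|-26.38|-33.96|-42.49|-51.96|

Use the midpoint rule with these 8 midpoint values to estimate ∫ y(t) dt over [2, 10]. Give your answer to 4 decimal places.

h = 1, n = 8.
h·[y(m₁) + y(m₂) + y(m₃) + y(m₄) + y(m₅) + y(m₆) + y(m₇) + y(m₈)] = 1·(-203.33) = -203.3300.

-203.3300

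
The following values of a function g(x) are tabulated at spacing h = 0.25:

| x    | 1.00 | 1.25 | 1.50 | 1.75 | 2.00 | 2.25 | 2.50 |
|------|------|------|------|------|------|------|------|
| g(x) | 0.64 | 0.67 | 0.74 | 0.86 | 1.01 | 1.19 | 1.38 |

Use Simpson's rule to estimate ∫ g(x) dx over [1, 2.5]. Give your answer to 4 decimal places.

h = 0.25, n = 6.
(h/3)·[y₀ + 4y₁ + 2y₂ + 4y₃ + 2y₄ + 4y₅ + y₆] = 0.083333·(16.40) = 1.3667.

1.3667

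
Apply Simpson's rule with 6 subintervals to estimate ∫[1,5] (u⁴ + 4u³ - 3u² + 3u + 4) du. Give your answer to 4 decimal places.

h = (5 − 1)/6 = 0.666667.
Nodes u₀,…,u₆ = 1, 1.666667, 2.333333, 3, 3.666667, 4.333333, 5.
f(u) = u⁴ + 4u³ - 3u² + 3u + 4: f₀=9, f₁=26.901235, f₂=75.123457, f₃=175, f₄=352.604938, f₅=638.753086, f₆=1069.
(h/3)·[f₀ + 4f₁ + 2f₂ + 4f₃ + 2f₄ + 4f₅ + f₆] = 0.222222·(5296.074074) = 1176.9053.

1176.9053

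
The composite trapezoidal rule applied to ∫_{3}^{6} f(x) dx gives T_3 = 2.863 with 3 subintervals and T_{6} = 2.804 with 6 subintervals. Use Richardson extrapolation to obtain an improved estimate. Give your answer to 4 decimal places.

R = (4·T_{6} − T_3) / 3 = (4·2.804 − 2.863)/3 = (8.353)/3 = 2.7843.

2.7843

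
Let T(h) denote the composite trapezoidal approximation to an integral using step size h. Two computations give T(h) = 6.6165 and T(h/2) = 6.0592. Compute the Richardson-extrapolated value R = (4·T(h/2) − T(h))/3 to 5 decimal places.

5.87343

R = (4·T(h/2) − T(h)) / 3 = (4·6.0592 − 6.6165)/3 = (17.6203)/3 = 5.87343.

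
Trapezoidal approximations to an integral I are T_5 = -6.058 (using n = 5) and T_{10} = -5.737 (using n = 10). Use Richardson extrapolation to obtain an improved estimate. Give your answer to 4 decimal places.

R = (4·T_{10} − T_5) / 3 = (4·(-5.737) − (-6.058))/3 = (-16.890)/3 = -5.6300.

-5.6300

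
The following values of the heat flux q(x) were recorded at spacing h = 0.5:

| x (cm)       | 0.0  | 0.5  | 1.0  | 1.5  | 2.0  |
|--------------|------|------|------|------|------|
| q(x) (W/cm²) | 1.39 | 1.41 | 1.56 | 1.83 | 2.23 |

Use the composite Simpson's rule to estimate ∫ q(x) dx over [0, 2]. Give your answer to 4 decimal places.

h = 0.5, n = 4.
(h/3)·[y₀ + 4y₁ + 2y₂ + 4y₃ + y₄] = 0.166667·(19.70) = 3.2833.

3.2833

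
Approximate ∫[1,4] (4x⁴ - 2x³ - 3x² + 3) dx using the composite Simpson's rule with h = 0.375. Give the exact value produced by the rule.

636.931640625

h = (4 − 1)/8 = 0.375.
Nodes x₀,…,x₈ = 1, 1.375, 1.75, 2.125, 2.5, 2.875, 3.25, 3.625, 4.
f(x) = 4x⁴ - 2x³ - 3x² + 3: f₀=2, f₁=6.4267578125, f₂=20.609375, f₃=51.8251953125, f₄=109.25, f₅=203.9580078125, f₆=348.921875, f₇=559.0126953125, f₈=851.
(h/3)·[f₀ + 4f₁ + 2f₂ + 4f₃ + 2f₄ + 4f₅ + 2f₆ + 4f₇ + f₈] = 0.125·(5095.453125) = 636.931640625.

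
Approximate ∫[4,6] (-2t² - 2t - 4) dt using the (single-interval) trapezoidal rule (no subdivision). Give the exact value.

-132

T = (b−a)/2 · [f(4) + f(6)] = 1·[(-44) + (-88)] = -132.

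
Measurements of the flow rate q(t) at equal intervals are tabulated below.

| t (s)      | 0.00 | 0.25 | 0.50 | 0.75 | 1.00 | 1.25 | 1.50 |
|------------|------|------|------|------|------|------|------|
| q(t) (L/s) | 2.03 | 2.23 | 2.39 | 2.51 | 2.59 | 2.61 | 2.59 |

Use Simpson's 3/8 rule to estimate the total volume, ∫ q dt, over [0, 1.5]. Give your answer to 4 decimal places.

h = 0.25, n = 6.
(3h/8)·[y₀ + 3y₁ + 3y₂ + 2y₃ + 3y₄ + 3y₅ + y₆] = 0.09375·(39.10) = 3.6656.

3.6656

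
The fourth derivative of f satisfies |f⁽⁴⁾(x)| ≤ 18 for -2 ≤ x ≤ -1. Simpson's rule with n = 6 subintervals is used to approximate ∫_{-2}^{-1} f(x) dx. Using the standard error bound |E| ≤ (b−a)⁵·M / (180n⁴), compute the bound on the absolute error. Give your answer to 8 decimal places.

0.00007716

|E| ≤ (1)⁵·18 / (180·6⁴) = 18/233280 = 0.00007716.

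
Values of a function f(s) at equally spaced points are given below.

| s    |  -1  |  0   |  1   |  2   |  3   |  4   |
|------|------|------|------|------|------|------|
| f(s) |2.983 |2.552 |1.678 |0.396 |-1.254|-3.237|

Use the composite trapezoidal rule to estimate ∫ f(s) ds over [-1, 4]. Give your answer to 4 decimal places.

3.2450

h = 1, n = 5.
(h/2)·[y₀ + 2y₁ + 2y₂ + 2y₃ + 2y₄ + y₅] = 0.5·(6.490) = 3.2450.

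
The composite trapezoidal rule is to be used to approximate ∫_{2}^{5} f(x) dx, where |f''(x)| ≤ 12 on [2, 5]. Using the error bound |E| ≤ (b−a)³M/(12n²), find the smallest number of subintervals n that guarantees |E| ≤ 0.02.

37

Need 324/(12n²) ≤ 0.02.
n² ≥ 324/(12·0.02) = 1350 ⇒ n ≥ 36.7423, so the smallest n is 37.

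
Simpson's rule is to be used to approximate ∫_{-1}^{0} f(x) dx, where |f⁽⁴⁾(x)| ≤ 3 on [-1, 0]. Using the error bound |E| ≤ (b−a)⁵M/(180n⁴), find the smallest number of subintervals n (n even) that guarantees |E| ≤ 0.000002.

Need 3/(180n⁴) ≤ 0.000002.
n⁴ ≥ 3/(180·0.000002) = 8333.33 ⇒ n ≥ 9.5544, so the smallest even n is 10. (n must be even for Simpson's rule.)

10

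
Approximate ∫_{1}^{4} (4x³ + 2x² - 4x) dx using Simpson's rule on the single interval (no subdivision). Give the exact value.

S = (b−a)/6 · [f(1) + 4f(2.5) + f(4)] = 0.5·[2 + 4·65 + 272] = 267.

267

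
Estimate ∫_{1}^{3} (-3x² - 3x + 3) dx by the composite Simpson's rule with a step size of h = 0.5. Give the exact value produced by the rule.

h = (3 − 1)/4 = 0.5.
Nodes x₀,…,x₄ = 1, 1.5, 2, 2.5, 3.
f(x) = -3x² - 3x + 3: f₀=-3, f₁=-8.25, f₂=-15, f₃=-23.25, f₄=-33.
(h/3)·[f₀ + 4f₁ + 2f₂ + 4f₃ + f₄] = 0.166667·(-192) = -32.

-32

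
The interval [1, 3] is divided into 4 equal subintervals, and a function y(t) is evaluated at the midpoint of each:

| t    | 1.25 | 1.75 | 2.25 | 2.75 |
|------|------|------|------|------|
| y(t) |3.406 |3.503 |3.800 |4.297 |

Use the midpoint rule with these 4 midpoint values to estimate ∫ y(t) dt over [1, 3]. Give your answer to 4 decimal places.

h = 0.5, n = 4.
h·[y(m₁) + y(m₂) + y(m₃) + y(m₄)] = 0.5·(15.006) = 7.5030.

7.5030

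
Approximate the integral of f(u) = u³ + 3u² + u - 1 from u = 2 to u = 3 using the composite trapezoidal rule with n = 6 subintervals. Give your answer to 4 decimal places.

36.7986

h = (3 − 2)/6 = 0.166667.
Nodes u₀,…,u₆ = 2, 2.166667, 2.333333, 2.5, 2.666667, 2.833333, 3.
f(u) = u³ + 3u² + u - 1: f₀=21, f₁=25.421296, f₂=30.370370, f₃=35.875, f₄=41.962963, f₅=48.662037, f₆=56.
(h/2)·[f₀ + 2f₁ + 2f₂ + 2f₃ + 2f₄ + 2f₅ + f₆] = 0.083333·(441.583333) = 36.7986.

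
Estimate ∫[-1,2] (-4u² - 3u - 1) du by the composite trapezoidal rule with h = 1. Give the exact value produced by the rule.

h = (2 − (-1))/3 = 1.
Nodes u₀,…,u₃ = -1, 0, 1, 2.
f(u) = -4u² - 3u - 1: f₀=-2, f₁=-1, f₂=-8, f₃=-23.
(h/2)·[f₀ + 2f₁ + 2f₂ + f₃] = 0.5·(-43) = -21.5.

-21.5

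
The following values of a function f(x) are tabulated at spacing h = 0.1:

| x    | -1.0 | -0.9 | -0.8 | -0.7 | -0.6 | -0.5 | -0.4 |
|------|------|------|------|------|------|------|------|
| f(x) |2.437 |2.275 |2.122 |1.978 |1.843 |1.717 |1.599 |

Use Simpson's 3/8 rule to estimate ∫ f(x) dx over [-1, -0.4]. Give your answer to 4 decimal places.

1.1949

h = 0.1, n = 6.
(3h/8)·[y₀ + 3y₁ + 3y₂ + 2y₃ + 3y₄ + 3y₅ + y₆] = 0.0375·(31.863) = 1.1949.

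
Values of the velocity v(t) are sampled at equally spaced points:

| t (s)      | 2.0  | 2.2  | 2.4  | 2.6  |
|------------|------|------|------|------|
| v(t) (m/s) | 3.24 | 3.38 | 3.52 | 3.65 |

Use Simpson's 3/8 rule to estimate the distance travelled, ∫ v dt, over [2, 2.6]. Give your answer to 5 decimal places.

2.06925

h = 0.2, n = 3.
(3h/8)·[y₀ + 3y₁ + 3y₂ + y₃] = 0.075·(27.59) = 2.06925.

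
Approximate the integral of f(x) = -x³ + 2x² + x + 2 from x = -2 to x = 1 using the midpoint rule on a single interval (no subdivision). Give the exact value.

M = (b−a)·f(-0.5) = 3·(2.125) = 6.375.

6.375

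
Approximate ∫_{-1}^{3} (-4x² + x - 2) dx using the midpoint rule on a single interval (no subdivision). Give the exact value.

-20

M = (b−a)·f(1) = 4·(-5) = -20.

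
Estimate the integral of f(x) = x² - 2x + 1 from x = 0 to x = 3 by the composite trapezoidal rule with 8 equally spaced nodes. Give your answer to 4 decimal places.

h = (3 − 0)/7 = 0.428571.
Nodes x₀,…,x₇ = 0, 0.428571, 0.857143, 1.285714, 1.714286, 2.142857, 2.571429, 3.
f(x) = x² - 2x + 1: f₀=1, f₁=0.326531, f₂=0.020408, f₃=0.081633, f₄=0.510204, f₅=1.306122, f₆=2.469388, f₇=4.
(h/2)·[f₀ + 2f₁ + 2f₂ + 2f₃ + 2f₄ + 2f₅ + 2f₆ + f₇] = 0.214286·(14.428571) = 3.0918.

3.0918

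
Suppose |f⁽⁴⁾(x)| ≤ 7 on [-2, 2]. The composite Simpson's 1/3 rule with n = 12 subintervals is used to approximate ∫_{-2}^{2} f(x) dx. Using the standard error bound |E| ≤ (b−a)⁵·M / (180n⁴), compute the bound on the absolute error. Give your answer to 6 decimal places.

0.001920

|E| ≤ (4)⁵·7 / (180·12⁴) = 7168/3732480 = 0.001920.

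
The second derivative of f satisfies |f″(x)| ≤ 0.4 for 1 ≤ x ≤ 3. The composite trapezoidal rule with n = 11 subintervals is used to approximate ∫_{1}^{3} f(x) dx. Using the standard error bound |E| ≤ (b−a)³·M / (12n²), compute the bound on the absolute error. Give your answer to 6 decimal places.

0.002204

|E| ≤ (2)³·0.4 / (12·11²) = 3.2/1452 = 0.002204.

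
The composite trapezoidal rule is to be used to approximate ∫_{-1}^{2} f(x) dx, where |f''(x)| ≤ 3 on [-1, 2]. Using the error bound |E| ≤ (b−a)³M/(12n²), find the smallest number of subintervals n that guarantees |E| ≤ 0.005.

Need 81/(12n²) ≤ 0.005.
n² ≥ 81/(12·0.005) = 1350 ⇒ n ≥ 36.7423, so the smallest n is 37.

37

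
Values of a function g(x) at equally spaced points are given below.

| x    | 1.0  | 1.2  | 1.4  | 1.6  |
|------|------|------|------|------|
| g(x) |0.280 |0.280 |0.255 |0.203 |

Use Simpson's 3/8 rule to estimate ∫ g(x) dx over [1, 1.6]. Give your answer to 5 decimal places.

h = 0.2, n = 3.
(3h/8)·[y₀ + 3y₁ + 3y₂ + y₃] = 0.075·(2.088) = 0.15660.

0.15660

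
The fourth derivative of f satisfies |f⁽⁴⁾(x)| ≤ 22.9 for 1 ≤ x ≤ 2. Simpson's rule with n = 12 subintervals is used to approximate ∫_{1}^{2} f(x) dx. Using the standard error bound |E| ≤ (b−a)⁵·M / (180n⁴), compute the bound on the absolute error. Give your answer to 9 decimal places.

|E| ≤ (1)⁵·22.9 / (180·12⁴) = 22.9/3732480 = 0.000006135.

0.000006135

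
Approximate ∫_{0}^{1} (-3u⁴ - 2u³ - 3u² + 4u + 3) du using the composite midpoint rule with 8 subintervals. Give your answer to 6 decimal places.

h = (1 − 0)/8 = 0.125.
Midpoints m₁,…,m₈ = 0.0625, 0.1875, 0.3125, 0.4375, 0.5625, 0.6875, 0.8125, 0.9375.
f(m₁)=3.2377471923828125, f(m₂)=3.6276397705078125, f(m₃)=3.8673858642578125, f(m₄)=3.8983917236328125, f(m₅)=3.6444854736328125, f(m₆)=3.0119171142578125, f(m₇)=1.8893585205078125, f(m₈)=0.1479034423828125.
h·[f(m₁) + f(m₂) + f(m₃) + f(m₄) + f(m₅) + f(m₆) + f(m₇) + f(m₈)] = 0.125·(23.3248291015625) = 2.915604.

2.915604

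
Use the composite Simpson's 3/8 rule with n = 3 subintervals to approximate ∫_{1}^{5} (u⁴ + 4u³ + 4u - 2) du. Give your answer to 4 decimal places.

h = (5 − 1)/3 = 1.333333.
Nodes u₀,…,u₃ = 1, 2.333333, 3.666667, 5.
f(u) = u⁴ + 4u³ + 4u - 2: f₀=7, f₁=87.790123, f₂=390.604938, f₃=1143.
(3h/8)·[f₀ + 3f₁ + 3f₂ + f₃] = 0.5·(2585.185185) = 1292.5926.

1292.5926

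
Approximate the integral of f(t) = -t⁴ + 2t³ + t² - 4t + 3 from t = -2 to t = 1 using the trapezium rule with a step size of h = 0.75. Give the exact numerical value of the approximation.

1.681640625

h = (1 − (-2))/4 = 0.75.
Nodes t₀,…,t₄ = -2, -1.25, -0.5, 0.25, 1.
f(t) = -t⁴ + 2t³ + t² - 4t + 3: f₀=-17, f₁=3.21484375, f₂=4.9375, f₃=2.08984375, f₄=1.
(h/2)·[f₀ + 2f₁ + 2f₂ + 2f₃ + f₄] = 0.375·(4.484375) = 1.681640625.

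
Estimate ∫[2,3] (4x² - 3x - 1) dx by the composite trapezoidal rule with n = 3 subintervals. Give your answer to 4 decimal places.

h = (3 − 2)/3 = 0.333333.
Nodes x₀,…,x₃ = 2, 2.333333, 2.666667, 3.
f(x) = 4x² - 3x - 1: f₀=9, f₁=13.777778, f₂=19.444444, f₃=26.
(h/2)·[f₀ + 2f₁ + 2f₂ + f₃] = 0.166667·(101.444444) = 16.9074.

16.9074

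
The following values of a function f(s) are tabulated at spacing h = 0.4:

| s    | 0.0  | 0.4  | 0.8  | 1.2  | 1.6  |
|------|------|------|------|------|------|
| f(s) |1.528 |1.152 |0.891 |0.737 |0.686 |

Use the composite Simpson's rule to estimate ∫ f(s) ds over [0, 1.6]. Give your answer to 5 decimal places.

h = 0.4, n = 4.
(h/3)·[y₀ + 4y₁ + 2y₂ + 4y₃ + y₄] = 0.133333·(11.552) = 1.54027.

1.54027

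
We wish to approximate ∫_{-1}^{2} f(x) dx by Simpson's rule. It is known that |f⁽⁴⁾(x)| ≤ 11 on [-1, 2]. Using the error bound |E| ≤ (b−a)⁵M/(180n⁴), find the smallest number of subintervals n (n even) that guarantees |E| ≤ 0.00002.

Need 2673/(180n⁴) ≤ 0.00002.
n⁴ ≥ 2673/(180·0.00002) = 742500 ⇒ n ≥ 29.3545, so the smallest even n is 30. (n must be even for Simpson's rule.)

30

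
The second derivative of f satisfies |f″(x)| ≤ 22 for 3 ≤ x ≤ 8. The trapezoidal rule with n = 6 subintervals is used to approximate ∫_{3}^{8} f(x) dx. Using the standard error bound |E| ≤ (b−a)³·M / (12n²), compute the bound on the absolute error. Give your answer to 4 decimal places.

6.3657

|E| ≤ (5)³·22 / (12·6²) = 2750/432 = 6.3657.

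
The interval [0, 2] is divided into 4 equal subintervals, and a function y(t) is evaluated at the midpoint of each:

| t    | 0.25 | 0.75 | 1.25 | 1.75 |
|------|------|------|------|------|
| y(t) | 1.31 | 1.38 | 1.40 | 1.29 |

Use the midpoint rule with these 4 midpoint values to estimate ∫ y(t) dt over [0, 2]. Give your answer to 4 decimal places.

h = 0.5, n = 4.
h·[y(m₁) + y(m₂) + y(m₃) + y(m₄)] = 0.5·(5.38) = 2.6900.

2.6900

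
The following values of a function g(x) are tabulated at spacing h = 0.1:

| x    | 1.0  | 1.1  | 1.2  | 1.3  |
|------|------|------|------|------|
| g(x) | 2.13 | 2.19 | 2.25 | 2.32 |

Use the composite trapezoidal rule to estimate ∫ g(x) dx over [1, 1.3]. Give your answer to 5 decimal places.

h = 0.1, n = 3.
(h/2)·[y₀ + 2y₁ + 2y₂ + y₃] = 0.05·(13.33) = 0.66650.

0.66650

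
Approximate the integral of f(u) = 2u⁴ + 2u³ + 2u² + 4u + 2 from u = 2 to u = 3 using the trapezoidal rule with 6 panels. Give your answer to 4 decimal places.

141.9972

h = (3 − 2)/6 = 0.166667.
Nodes u₀,…,u₆ = 2, 2.166667, 2.333333, 2.5, 2.666667, 2.833333, 3.
f(u) = 2u⁴ + 2u³ + 2u² + 4u + 2: f₀=66, f₁=84.473765, f₂=106.913580, f₃=133.875, f₄=165.950617, f₅=203.770062, f₆=248.
(h/2)·[f₀ + 2f₁ + 2f₂ + 2f₃ + 2f₄ + 2f₅ + f₆] = 0.083333·(1703.966049) = 141.9972.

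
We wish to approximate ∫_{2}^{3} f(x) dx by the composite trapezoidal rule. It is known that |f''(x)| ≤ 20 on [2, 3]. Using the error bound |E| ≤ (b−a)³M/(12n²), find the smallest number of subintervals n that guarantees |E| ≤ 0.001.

Need 20/(12n²) ≤ 0.001.
n² ≥ 20/(12·0.001) = 1666.67 ⇒ n ≥ 40.8248, so the smallest n is 41.

41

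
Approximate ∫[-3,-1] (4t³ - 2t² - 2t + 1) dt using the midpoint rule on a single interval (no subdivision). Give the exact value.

M = (b−a)·f(-2) = 2·(-35) = -70.

-70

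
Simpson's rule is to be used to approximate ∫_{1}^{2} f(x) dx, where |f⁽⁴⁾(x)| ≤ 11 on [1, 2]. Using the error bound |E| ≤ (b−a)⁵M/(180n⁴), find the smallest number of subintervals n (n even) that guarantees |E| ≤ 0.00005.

6

Need 11/(180n⁴) ≤ 0.00005.
n⁴ ≥ 11/(180·0.00005) = 1222.22 ⇒ n ≥ 5.9127, so the smallest even n is 6. (n must be even for Simpson's rule.)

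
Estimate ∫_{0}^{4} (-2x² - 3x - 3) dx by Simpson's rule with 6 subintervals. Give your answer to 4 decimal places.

-78.6667

h = (4 − 0)/6 = 0.666667.
Nodes x₀,…,x₆ = 0, 0.666667, 1.333333, 2, 2.666667, 3.333333, 4.
f(x) = -2x² - 3x - 3: f₀=-3, f₁=-5.888889, f₂=-10.555556, f₃=-17, f₄=-25.222222, f₅=-35.222222, f₆=-47.
(h/3)·[f₀ + 4f₁ + 2f₂ + 4f₃ + 2f₄ + 4f₅ + f₆] = 0.222222·(-354) = -78.6667.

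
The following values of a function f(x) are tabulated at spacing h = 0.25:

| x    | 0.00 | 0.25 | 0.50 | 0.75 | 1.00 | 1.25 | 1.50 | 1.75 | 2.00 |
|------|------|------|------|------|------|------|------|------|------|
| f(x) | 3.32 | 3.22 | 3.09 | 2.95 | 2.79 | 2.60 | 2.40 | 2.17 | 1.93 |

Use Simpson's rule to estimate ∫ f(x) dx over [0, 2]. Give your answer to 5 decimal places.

h = 0.25, n = 8.
(h/3)·[y₀ + 4y₁ + 2y₂ + 4y₃ + 2y₄ + 4y₅ + 2y₆ + 4y₇ + y₈] = 0.083333·(65.57) = 5.46417.

5.46417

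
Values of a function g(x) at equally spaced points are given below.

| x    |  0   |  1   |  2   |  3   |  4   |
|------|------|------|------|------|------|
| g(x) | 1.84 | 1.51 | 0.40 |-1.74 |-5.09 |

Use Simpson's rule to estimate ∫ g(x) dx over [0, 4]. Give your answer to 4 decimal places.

-1.1233

h = 1, n = 4.
(h/3)·[y₀ + 4y₁ + 2y₂ + 4y₃ + y₄] = 0.333333·(-3.37) = -1.1233.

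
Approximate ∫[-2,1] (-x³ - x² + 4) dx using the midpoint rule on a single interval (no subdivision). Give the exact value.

11.625

M = (b−a)·f(-0.5) = 3·(3.875) = 11.625.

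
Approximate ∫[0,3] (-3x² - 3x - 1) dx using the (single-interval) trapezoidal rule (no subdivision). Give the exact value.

T = (b−a)/2 · [f(0) + f(3)] = 1.5·[(-1) + (-37)] = -57.

-57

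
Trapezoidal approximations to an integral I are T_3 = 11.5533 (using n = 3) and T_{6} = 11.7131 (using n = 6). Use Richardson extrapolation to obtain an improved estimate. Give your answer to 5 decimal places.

R = (4·T_{6} − T_3) / 3 = (4·11.7131 − 11.5533)/3 = (35.2991)/3 = 11.76637.

11.76637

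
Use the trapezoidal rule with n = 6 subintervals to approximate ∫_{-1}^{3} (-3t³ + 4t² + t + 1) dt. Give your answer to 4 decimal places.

-16.1481

h = (3 − (-1))/6 = 0.666667.
Nodes t₀,…,t₆ = -1, -0.333333, 0.333333, 1, 1.666667, 2.333333, 3.
f(t) = -3t³ + 4t² + t + 1: f₀=7, f₁=1.222222, f₂=1.666667, f₃=3, f₄=-0.111111, f₅=-13, f₆=-41.
(h/2)·[f₀ + 2f₁ + 2f₂ + 2f₃ + 2f₄ + 2f₅ + f₆] = 0.333333·(-48.444444) = -16.1481.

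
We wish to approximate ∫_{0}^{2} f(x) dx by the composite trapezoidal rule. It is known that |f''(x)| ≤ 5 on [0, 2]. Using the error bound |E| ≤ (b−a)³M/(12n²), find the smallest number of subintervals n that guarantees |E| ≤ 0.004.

Need 40/(12n²) ≤ 0.004.
n² ≥ 40/(12·0.004) = 833.333 ⇒ n ≥ 28.8675, so the smallest n is 29.

29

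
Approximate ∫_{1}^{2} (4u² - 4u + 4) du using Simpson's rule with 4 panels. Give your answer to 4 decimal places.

h = (2 − 1)/4 = 0.25.
Nodes u₀,…,u₄ = 1, 1.25, 1.5, 1.75, 2.
f(u) = 4u² - 4u + 4: f₀=4, f₁=5.25, f₂=7, f₃=9.25, f₄=12.
(h/3)·[f₀ + 4f₁ + 2f₂ + 4f₃ + f₄] = 0.083333·(88) = 7.3333.

7.3333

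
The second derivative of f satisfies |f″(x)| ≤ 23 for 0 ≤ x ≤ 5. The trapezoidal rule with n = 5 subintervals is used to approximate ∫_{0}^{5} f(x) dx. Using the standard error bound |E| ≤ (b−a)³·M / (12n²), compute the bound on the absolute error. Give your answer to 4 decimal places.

9.5833

|E| ≤ (5)³·23 / (12·5²) = 2875/300 = 9.5833.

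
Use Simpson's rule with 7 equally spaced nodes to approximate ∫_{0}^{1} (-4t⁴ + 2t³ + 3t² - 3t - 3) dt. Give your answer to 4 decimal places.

-3.8004

h = (1 − 0)/6 = 0.166667.
Nodes t₀,…,t₆ = 0, 0.166667, 0.333333, 0.5, 0.666667, 0.833333, 1.
f(t) = -4t⁴ + 2t³ + 3t² - 3t - 3: f₀=-3, f₁=-3.410494, f₂=-3.641975, f₃=-3.75, f₄=-3.864198, f₅=-4.188272, f₆=-5.
(h/3)·[f₀ + 4f₁ + 2f₂ + 4f₃ + 2f₄ + 4f₅ + f₆] = 0.055556·(-68.407407) = -3.8004.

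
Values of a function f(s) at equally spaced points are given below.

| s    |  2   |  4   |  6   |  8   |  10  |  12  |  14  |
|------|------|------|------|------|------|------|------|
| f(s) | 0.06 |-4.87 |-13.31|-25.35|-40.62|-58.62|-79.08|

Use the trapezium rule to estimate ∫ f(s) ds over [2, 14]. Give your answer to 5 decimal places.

-364.56000

h = 2, n = 6.
(h/2)·[y₀ + 2y₁ + 2y₂ + 2y₃ + 2y₄ + 2y₅ + y₆] = 1·(-364.56) = -364.56000.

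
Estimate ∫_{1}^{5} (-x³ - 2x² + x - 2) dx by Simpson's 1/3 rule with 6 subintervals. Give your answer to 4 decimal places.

-234.6667

h = (5 − 1)/6 = 0.666667.
Nodes x₀,…,x₆ = 1, 1.666667, 2.333333, 3, 3.666667, 4.333333, 5.
f(x) = -x³ - 2x² + x - 2: f₀=-4, f₁=-10.518519, f₂=-23.259259, f₃=-44, f₄=-74.518519, f₅=-116.592593, f₆=-172.
(h/3)·[f₀ + 4f₁ + 2f₂ + 4f₃ + 2f₄ + 4f₅ + f₆] = 0.222222·(-1056) = -234.6667.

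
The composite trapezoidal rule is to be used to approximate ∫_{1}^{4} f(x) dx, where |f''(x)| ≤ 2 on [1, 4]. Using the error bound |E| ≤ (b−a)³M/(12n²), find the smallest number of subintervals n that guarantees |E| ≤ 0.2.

Need 54/(12n²) ≤ 0.2.
n² ≥ 54/(12·0.2) = 22.5 ⇒ n ≥ 4.7434, so the smallest n is 5.

5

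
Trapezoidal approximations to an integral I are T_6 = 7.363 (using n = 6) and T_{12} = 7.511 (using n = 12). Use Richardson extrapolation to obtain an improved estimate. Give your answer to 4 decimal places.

7.5603

R = (4·T_{12} − T_6) / 3 = (4·7.511 − 7.363)/3 = (22.681)/3 = 7.5603.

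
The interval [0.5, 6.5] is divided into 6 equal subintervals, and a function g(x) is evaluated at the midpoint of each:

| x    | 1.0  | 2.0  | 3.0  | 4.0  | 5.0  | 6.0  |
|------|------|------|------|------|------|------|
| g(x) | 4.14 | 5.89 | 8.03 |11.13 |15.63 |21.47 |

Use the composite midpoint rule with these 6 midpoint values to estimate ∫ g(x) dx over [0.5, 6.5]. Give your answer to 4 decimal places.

66.2900

h = 1, n = 6.
h·[y(m₁) + y(m₂) + y(m₃) + y(m₄) + y(m₅) + y(m₆)] = 1·(66.29) = 66.2900.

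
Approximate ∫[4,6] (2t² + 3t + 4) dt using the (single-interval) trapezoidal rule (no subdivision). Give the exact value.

T = (b−a)/2 · [f(4) + f(6)] = 1·[48 + 94] = 142.

142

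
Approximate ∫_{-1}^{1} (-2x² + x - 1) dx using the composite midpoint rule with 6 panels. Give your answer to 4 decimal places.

-3.2963

h = (1 − (-1))/6 = 0.333333.
Midpoints m₁,…,m₆ = -0.833333, -0.5, -0.166667, 0.166667, 0.5, 0.833333.
f(m₁)=-3.222222, f(m₂)=-2, f(m₃)=-1.222222, f(m₄)=-0.888889, f(m₅)=-1, f(m₆)=-1.555556.
h·[f(m₁) + f(m₂) + f(m₃) + f(m₄) + f(m₅) + f(m₆)] = 0.333333·(-9.888889) = -3.2963.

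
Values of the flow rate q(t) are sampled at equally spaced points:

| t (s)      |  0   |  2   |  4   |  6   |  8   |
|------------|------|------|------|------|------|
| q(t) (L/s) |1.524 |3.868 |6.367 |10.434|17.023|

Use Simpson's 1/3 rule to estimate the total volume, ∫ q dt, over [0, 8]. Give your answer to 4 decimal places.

h = 2, n = 4.
(h/3)·[y₀ + 4y₁ + 2y₂ + 4y₃ + y₄] = 0.666667·(88.489) = 58.9927.

58.9927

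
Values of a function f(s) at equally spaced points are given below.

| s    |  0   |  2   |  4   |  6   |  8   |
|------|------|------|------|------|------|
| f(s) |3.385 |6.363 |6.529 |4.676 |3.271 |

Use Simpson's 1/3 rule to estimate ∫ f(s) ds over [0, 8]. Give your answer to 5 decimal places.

42.58000

h = 2, n = 4.
(h/3)·[y₀ + 4y₁ + 2y₂ + 4y₃ + y₄] = 0.666667·(63.870) = 42.58000.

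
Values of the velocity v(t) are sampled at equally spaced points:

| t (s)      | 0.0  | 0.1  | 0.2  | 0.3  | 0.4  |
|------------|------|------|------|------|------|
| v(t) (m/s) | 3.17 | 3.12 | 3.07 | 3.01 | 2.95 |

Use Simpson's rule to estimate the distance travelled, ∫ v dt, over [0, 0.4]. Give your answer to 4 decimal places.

1.2260

h = 0.1, n = 4.
(h/3)·[y₀ + 4y₁ + 2y₂ + 4y₃ + y₄] = 0.033333·(36.78) = 1.2260.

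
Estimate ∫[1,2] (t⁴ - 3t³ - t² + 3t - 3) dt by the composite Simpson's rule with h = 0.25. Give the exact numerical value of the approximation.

h = (2 − 1)/4 = 0.25.
Nodes t₀,…,t₄ = 1, 1.25, 1.5, 1.75, 2.
f(t) = t⁴ - 3t³ - t² + 3t - 3: f₀=-3, f₁=-4.23046875, f₂=-5.8125, f₃=-7.51171875, f₄=-9.
(h/3)·[f₀ + 4f₁ + 2f₂ + 4f₃ + f₄] = 0.083333·(-70.59375) = -5.8828125.

-5.8828125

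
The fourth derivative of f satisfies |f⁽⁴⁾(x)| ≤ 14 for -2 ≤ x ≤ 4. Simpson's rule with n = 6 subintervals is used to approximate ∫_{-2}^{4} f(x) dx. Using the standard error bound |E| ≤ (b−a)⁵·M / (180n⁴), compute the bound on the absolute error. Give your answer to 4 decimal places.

0.4667

|E| ≤ (6)⁵·14 / (180·6⁴) = 108864/233280 = 0.4667.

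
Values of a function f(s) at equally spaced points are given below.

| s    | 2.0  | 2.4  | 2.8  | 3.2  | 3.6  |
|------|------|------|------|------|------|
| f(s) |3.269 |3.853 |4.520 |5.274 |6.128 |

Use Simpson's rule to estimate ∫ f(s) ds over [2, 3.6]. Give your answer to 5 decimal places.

7.32600

h = 0.4, n = 4.
(h/3)·[y₀ + 4y₁ + 2y₂ + 4y₃ + y₄] = 0.133333·(54.945) = 7.32600.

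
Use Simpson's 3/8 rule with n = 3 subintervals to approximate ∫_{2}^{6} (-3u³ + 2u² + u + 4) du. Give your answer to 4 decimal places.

h = (6 − 2)/3 = 1.333333.
Nodes u₀,…,u₃ = 2, 3.333333, 4.666667, 6.
f(u) = -3u³ + 2u² + u + 4: f₀=-10, f₁=-81.555556, f₂=-252.666667, f₃=-566.
(3h/8)·[f₀ + 3f₁ + 3f₂ + f₃] = 0.5·(-1578.666667) = -789.3333.

-789.3333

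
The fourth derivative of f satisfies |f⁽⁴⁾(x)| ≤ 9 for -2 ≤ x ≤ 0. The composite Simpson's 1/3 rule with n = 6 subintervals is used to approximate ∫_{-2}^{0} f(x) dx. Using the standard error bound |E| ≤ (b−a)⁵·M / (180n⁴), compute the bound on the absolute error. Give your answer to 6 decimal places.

|E| ≤ (2)⁵·9 / (180·6⁴) = 288/233280 = 0.001235.

0.001235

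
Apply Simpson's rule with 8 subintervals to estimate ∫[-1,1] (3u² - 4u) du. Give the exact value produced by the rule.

2

h = (1 − (-1))/8 = 0.25.
Nodes u₀,…,u₈ = -1, -0.75, -0.5, -0.25, 0, 0.25, 0.5, 0.75, 1.
f(u) = 3u² - 4u: f₀=7, f₁=4.6875, f₂=2.75, f₃=1.1875, f₄=0, f₅=-0.8125, f₆=-1.25, f₇=-1.3125, f₈=-1.
(h/3)·[f₀ + 4f₁ + 2f₂ + 4f₃ + 2f₄ + 4f₅ + 2f₆ + 4f₇ + f₈] = 0.083333·(24) = 2.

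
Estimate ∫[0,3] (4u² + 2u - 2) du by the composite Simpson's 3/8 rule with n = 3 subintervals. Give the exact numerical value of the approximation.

h = (3 − 0)/3 = 1.
Nodes u₀,…,u₃ = 0, 1, 2, 3.
f(u) = 4u² + 2u - 2: f₀=-2, f₁=4, f₂=18, f₃=40.
(3h/8)·[f₀ + 3f₁ + 3f₂ + f₃] = 0.375·(104) = 39.

39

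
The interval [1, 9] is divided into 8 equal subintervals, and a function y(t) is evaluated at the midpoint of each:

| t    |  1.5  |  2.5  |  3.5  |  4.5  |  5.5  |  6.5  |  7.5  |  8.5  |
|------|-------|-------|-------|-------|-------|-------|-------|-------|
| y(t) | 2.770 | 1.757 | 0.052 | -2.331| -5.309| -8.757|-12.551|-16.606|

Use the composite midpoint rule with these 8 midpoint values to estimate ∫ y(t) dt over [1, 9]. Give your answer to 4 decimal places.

h = 1, n = 8.
h·[y(m₁) + y(m₂) + y(m₃) + y(m₄) + y(m₅) + y(m₆) + y(m₇) + y(m₈)] = 1·(-40.975) = -40.9750.

-40.9750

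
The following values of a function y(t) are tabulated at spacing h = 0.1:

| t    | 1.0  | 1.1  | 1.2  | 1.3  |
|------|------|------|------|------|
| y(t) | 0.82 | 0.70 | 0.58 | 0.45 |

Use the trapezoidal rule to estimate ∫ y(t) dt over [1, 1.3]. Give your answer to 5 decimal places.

0.19150

h = 0.1, n = 3.
(h/2)·[y₀ + 2y₁ + 2y₂ + y₃] = 0.05·(3.83) = 0.19150.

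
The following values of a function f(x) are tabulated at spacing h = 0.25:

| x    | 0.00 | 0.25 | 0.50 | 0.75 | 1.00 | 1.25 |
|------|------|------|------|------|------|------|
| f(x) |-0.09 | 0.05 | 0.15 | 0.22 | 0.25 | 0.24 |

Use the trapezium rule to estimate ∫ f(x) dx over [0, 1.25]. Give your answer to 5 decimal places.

h = 0.25, n = 5.
(h/2)·[y₀ + 2y₁ + 2y₂ + 2y₃ + 2y₄ + y₅] = 0.125·(1.49) = 0.18625.

0.18625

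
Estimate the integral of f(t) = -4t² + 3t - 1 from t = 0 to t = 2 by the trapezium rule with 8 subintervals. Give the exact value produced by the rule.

-6.75

h = (2 − 0)/8 = 0.25.
Nodes t₀,…,t₈ = 0, 0.25, 0.5, 0.75, 1, 1.25, 1.5, 1.75, 2.
f(t) = -4t² + 3t - 1: f₀=-1, f₁=-0.5, f₂=-0.5, f₃=-1, f₄=-2, f₅=-3.5, f₆=-5.5, f₇=-8, f₈=-11.
(h/2)·[f₀ + 2f₁ + 2f₂ + 2f₃ + 2f₄ + 2f₅ + 2f₆ + 2f₇ + f₈] = 0.125·(-54) = -6.75.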